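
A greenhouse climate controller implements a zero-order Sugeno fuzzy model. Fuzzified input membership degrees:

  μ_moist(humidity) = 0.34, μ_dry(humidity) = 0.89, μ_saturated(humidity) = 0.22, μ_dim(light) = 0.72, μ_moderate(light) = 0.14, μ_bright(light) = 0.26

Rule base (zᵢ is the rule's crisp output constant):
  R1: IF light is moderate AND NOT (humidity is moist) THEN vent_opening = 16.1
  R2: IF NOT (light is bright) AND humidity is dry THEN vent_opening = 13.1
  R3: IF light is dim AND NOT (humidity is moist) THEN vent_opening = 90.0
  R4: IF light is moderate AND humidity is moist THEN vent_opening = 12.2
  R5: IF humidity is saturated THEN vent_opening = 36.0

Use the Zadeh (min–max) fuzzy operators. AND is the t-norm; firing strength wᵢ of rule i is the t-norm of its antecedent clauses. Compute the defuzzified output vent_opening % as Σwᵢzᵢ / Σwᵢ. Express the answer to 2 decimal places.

R1 (z=16.1): moderate=0.14, ¬moist=1−0.34=0.66; AND[min(a, b)] → w = 0.14
R2 (z=13.1): ¬bright=1−0.26=0.74, dry=0.89; AND[min(a, b)] → w = 0.74
R3 (z=90.0): dim=0.72, ¬moist=1−0.34=0.66; AND[min(a, b)] → w = 0.66
R4 (z=12.2): moderate=0.14, moist=0.34; AND[min(a, b)] → w = 0.14
R5 (z=36.0): saturated=0.22 → w = 0.22
Weighted average = (0.14·16.1 + 0.74·13.1 + 0.66·90.0 + 0.14·12.2 + 0.22·36.0) / (0.14 + 0.74 + 0.66 + 0.14 + 0.22)
  = 80.9760 / 1.9000 = 42.62

42.62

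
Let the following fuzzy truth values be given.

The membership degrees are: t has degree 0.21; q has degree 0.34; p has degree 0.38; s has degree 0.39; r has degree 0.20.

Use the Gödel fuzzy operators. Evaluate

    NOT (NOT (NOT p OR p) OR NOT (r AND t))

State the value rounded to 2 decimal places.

0.20

NOT p = 1 − 0.38 = 0.62
NOT p OR p = max(a, b) on (0.62, 0.38) = 0.62
NOT (NOT p OR p) = 1 − 0.62 = 0.38
r AND t = min(a, b) on (0.20, 0.21) = 0.20
NOT (r AND t) = 1 − 0.20 = 0.80
NOT (NOT p OR p) OR NOT (r AND t) = max(a, b) on (0.38, 0.80) = 0.80
NOT (NOT (NOT p OR p) OR NOT (r AND t)) = 1 − 0.80 = 0.20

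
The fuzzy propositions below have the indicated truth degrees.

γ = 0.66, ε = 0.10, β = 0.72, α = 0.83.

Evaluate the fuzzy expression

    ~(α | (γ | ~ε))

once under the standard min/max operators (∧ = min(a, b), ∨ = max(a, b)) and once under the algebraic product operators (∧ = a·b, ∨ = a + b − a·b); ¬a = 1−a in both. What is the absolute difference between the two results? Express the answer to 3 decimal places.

0.094

Under standard min/max:
  ~ε = 1 − 0.10 = 0.90
  γ | ~ε = max(a, b) on (0.66, 0.90) = 0.90
  α | (γ | ~ε) = max(a, b) on (0.83, 0.90) = 0.90
  ~(α | (γ | ~ε)) = 1 − 0.90 = 0.10
  → value = 0.1000
Under algebraic product:
  ~ε = 1 − 0.1000 = 0.9000
  γ | ~ε = a + b − a·b on (0.6600, 0.9000) = 0.9660
  α | (γ | ~ε) = a + b − a·b on (0.8300, 0.9660) = 0.9942
  ~(α | (γ | ~ε)) = 1 − 0.9942 = 0.0058
  → value = 0.0058
|0.1000 − 0.0058| = 0.094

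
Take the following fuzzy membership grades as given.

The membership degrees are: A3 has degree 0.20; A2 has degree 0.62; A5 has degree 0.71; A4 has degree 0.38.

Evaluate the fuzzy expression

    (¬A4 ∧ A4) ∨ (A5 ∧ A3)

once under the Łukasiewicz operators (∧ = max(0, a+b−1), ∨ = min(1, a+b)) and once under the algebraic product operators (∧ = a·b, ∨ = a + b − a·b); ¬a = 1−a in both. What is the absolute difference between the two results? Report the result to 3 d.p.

Under Łukasiewicz:
  ¬A4 = 1 − 0.38 = 0.62
  ¬A4 ∧ A4 = max(0, a+b−1) on (0.62, 0.38) = 0.00
  A5 ∧ A3 = max(0, a+b−1) on (0.71, 0.20) = 0.00
  (¬A4 ∧ A4) ∨ (A5 ∧ A3) = min(1, a+b) on (0.00, 0.00) = 0.00
  → value = 0.0000
Under algebraic product:
  ¬A4 = 1 − 0.3800 = 0.6200
  ¬A4 ∧ A4 = a·b on (0.6200, 0.3800) = 0.2356
  A5 ∧ A3 = a·b on (0.7100, 0.2000) = 0.1420
  (¬A4 ∧ A4) ∨ (A5 ∧ A3) = a + b − a·b on (0.2356, 0.1420) = 0.3441
  → value = 0.3441
|0.0000 − 0.3441| = 0.344

0.344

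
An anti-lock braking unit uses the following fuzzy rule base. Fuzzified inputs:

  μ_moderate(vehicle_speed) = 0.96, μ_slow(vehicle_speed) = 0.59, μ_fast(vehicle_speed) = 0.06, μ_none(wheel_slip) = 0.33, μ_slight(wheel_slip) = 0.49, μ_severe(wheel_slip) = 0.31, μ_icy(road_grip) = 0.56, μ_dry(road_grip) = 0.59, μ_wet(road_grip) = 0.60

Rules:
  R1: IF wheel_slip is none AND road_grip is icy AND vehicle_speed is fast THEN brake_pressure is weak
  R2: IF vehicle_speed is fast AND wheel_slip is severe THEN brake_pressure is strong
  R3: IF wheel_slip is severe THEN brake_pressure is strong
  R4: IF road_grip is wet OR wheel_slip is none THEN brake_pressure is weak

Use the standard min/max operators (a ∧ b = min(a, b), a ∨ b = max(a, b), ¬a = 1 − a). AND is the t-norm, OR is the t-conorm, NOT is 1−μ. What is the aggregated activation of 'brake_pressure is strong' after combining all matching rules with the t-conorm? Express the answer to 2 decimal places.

R1: none=0.33, icy=0.56, fast=0.06; AND[min(a, b)] → w = 0.06
R2: fast=0.06, severe=0.31; AND[min(a, b)] → w = 0.06
R3: severe=0.31 → w = 0.31
R4: wet=0.60, none=0.33; OR[max(a, b)] → w = 0.60
Rules with consequent 'strong': {R2, R3} → strengths 0.06, 0.31
Aggregate via t-conorm [max(a, b)]: 0.31

0.31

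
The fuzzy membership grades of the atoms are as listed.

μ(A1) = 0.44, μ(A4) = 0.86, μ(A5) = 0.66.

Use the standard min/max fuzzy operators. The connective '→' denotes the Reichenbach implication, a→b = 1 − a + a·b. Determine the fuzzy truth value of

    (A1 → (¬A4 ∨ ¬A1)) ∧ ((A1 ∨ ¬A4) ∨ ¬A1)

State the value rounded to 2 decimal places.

0.56

¬A4 = 1 − 0.86 = 0.14
¬A1 = 1 − 0.44 = 0.56
¬A4 ∨ ¬A1 = max(a, b) on (0.14, 0.56) = 0.56
A1 → (¬A4 ∨ ¬A1)  [Reichenbach: 1 − a + a·b] with a=0.44, b=0.56 → 0.81
¬A4 = 1 − 0.86 = 0.14
A1 ∨ ¬A4 = max(a, b) on (0.44, 0.14) = 0.44
¬A1 = 1 − 0.44 = 0.56
(A1 ∨ ¬A4) ∨ ¬A1 = max(a, b) on (0.44, 0.56) = 0.56
(A1 → (¬A4 ∨ ¬A1)) ∧ ((A1 ∨ ¬A4) ∨ ¬A1) = min(a, b) on (0.81, 0.56) = 0.56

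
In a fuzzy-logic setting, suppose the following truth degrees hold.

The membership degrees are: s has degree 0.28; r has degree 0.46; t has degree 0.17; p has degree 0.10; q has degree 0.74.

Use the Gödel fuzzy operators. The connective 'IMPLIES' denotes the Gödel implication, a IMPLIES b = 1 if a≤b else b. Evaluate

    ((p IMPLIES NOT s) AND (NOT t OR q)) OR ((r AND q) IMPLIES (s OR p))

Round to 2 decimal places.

NOT s = 1 − 0.28 = 0.72
p IMPLIES NOT s  [Gödel: 1 if a≤b else b] with a=0.10, b=0.72 → 1.00
NOT t = 1 − 0.17 = 0.83
NOT t OR q = max(a, b) on (0.83, 0.74) = 0.83
(p IMPLIES NOT s) AND (NOT t OR q) = min(a, b) on (1.00, 0.83) = 0.83
r AND q = min(a, b) on (0.46, 0.74) = 0.46
s OR p = max(a, b) on (0.28, 0.10) = 0.28
(r AND q) IMPLIES (s OR p)  [Gödel: 1 if a≤b else b] with a=0.46, b=0.28 → 0.28
((p IMPLIES NOT s) AND (NOT t OR q)) OR ((r AND q) IMPLIES (s OR p)) = max(a, b) on (0.83, 0.28) = 0.83

0.83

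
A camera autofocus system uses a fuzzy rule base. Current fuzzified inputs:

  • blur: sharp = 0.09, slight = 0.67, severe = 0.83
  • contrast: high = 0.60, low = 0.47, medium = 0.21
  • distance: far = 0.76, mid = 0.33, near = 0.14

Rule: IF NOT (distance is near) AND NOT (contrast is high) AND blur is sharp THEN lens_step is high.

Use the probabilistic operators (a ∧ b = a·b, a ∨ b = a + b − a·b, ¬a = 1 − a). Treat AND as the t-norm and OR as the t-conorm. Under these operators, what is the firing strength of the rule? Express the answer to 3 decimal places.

0.031

firing strength: ¬near=1−0.14=0.86, ¬high=1−0.60=0.40, sharp=0.09; AND[a·b] → w = 0.0310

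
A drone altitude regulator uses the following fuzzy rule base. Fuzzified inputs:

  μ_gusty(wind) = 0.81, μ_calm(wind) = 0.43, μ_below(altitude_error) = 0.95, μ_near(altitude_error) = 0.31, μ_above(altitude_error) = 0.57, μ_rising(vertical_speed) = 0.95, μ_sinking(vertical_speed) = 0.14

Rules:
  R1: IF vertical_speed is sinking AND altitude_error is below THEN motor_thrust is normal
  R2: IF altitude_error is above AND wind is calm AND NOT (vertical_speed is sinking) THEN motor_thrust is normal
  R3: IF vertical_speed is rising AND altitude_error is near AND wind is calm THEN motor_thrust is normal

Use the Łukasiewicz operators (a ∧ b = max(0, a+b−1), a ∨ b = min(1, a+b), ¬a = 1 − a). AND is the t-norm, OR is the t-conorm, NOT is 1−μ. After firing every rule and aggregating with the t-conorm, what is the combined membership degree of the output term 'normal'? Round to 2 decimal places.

R1: sinking=0.14, below=0.95; AND[max(0, a+b−1)] → w = 0.09
R2: above=0.57, calm=0.43, ¬sinking=1−0.14=0.86; AND[max(0, a+b−1)] → w = 0.00
R3: rising=0.95, near=0.31, calm=0.43; AND[max(0, a+b−1)] → w = 0.00
Rules with consequent 'normal': {R1, R2, R3} → strengths 0.09, 0.00, 0.00
Aggregate via t-conorm [min(1, a+b)]: 0.09

0.09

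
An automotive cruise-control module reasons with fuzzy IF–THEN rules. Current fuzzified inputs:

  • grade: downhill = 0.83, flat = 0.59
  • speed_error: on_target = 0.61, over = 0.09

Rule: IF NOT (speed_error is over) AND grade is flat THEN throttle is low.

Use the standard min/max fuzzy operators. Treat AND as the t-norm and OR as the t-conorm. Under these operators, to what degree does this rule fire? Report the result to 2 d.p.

firing strength: ¬over=1−0.09=0.91, flat=0.59; AND[min(a, b)] → w = 0.59

0.59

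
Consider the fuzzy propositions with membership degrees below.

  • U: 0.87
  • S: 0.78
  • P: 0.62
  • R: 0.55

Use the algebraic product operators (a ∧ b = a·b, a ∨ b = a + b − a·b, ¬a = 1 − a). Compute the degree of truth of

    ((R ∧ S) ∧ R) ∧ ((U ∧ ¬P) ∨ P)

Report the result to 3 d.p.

R ∧ S = a·b on (0.5500, 0.7800) = 0.4290
(R ∧ S) ∧ R = a·b on (0.4290, 0.5500) = 0.2360
¬P = 1 − 0.6200 = 0.3800
U ∧ ¬P = a·b on (0.8700, 0.3800) = 0.3306
(U ∧ ¬P) ∨ P = a + b − a·b on (0.3306, 0.6200) = 0.7456
((R ∧ S) ∧ R) ∧ ((U ∧ ¬P) ∨ P) = a·b on (0.2360, 0.7456) = 0.1759

0.176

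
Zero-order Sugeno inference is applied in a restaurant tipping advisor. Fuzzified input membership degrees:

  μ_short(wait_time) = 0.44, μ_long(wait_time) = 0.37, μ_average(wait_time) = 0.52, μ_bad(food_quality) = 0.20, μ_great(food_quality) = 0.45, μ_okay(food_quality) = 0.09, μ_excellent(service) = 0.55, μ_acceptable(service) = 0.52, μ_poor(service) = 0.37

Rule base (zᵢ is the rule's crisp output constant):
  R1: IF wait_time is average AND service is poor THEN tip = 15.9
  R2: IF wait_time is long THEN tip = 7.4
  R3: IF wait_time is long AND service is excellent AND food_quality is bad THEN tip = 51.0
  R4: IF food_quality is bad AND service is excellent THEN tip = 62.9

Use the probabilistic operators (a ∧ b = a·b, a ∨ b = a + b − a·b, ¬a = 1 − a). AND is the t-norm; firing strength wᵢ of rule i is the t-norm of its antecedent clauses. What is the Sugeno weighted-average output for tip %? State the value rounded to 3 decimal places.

20.743

R1 (z=15.9): average=0.52, poor=0.37; AND[a·b] → w = 0.1924
R2 (z=7.4): long=0.37 → w = 0.3700
R3 (z=51.0): long=0.37, excellent=0.55, bad=0.20; AND[a·b] → w = 0.0407
R4 (z=62.9): bad=0.20, excellent=0.55; AND[a·b] → w = 0.1100
Weighted average = (0.1924·15.9 + 0.3700·7.4 + 0.0407·51.0 + 0.1100·62.9) / (0.1924 + 0.3700 + 0.0407 + 0.1100)
  = 14.7919 / 0.7131 = 20.743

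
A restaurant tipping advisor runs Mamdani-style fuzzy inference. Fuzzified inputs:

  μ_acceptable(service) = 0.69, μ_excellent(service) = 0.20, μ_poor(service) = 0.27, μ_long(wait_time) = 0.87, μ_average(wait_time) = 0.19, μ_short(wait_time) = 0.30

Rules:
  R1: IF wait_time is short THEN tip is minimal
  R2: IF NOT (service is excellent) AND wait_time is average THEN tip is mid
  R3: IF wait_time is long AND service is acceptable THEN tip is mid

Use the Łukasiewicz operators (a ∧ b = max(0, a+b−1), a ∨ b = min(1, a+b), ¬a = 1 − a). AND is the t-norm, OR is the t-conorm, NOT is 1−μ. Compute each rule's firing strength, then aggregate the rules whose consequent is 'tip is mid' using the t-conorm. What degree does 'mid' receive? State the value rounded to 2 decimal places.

R1: short=0.30 → w = 0.30
R2: ¬excellent=1−0.20=0.80, average=0.19; AND[max(0, a+b−1)] → w = 0.00
R3: long=0.87, acceptable=0.69; AND[max(0, a+b−1)] → w = 0.56
Rules with consequent 'mid': {R2, R3} → strengths 0.00, 0.56
Aggregate via t-conorm [min(1, a+b)]: 0.56

0.56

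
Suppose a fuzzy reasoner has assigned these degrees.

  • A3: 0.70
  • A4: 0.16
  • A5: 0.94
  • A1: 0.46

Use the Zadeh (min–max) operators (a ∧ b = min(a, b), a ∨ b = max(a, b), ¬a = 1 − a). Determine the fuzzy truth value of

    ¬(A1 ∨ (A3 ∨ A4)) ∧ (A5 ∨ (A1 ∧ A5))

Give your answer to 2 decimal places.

0.30

A3 ∨ A4 = max(a, b) on (0.70, 0.16) = 0.70
A1 ∨ (A3 ∨ A4) = max(a, b) on (0.46, 0.70) = 0.70
¬(A1 ∨ (A3 ∨ A4)) = 1 − 0.70 = 0.30
A1 ∧ A5 = min(a, b) on (0.46, 0.94) = 0.46
A5 ∨ (A1 ∧ A5) = max(a, b) on (0.94, 0.46) = 0.94
¬(A1 ∨ (A3 ∨ A4)) ∧ (A5 ∨ (A1 ∧ A5)) = min(a, b) on (0.30, 0.94) = 0.30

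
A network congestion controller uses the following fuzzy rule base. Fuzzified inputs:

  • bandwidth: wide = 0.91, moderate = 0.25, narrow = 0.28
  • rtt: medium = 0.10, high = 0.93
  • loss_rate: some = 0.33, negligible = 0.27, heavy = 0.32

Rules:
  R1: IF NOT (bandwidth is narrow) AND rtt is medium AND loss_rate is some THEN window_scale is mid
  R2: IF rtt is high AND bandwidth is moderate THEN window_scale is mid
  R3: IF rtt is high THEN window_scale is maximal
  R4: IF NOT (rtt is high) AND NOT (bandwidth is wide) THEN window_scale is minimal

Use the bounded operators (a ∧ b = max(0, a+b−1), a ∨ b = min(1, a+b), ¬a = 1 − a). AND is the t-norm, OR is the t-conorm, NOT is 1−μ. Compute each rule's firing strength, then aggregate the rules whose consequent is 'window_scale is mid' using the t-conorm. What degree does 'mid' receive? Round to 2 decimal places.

0.18

R1: ¬narrow=1−0.28=0.72, medium=0.10, some=0.33; AND[max(0, a+b−1)] → w = 0.00
R2: high=0.93, moderate=0.25; AND[max(0, a+b−1)] → w = 0.18
R3: high=0.93 → w = 0.93
R4: ¬high=1−0.93=0.07, ¬wide=1−0.91=0.09; AND[max(0, a+b−1)] → w = 0.00
Rules with consequent 'mid': {R1, R2} → strengths 0.00, 0.18
Aggregate via t-conorm [min(1, a+b)]: 0.18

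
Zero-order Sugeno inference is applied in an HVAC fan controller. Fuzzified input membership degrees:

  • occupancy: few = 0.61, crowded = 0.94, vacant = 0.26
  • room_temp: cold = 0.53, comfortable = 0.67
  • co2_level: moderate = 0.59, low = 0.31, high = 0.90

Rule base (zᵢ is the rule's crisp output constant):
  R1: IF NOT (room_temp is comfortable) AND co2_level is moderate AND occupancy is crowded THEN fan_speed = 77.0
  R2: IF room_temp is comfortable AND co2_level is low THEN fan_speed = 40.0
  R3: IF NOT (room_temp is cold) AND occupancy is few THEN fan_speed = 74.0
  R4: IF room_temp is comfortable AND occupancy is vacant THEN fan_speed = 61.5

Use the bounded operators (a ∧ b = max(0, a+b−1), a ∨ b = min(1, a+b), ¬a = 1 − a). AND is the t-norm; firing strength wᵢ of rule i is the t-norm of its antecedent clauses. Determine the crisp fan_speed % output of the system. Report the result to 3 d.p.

74.000

R1 (z=77.0): ¬comfortable=1−0.67=0.33, moderate=0.59, crowded=0.94; AND[max(0, a+b−1)] → w = 0.00
R2 (z=40.0): comfortable=0.67, low=0.31; AND[max(0, a+b−1)] → w = 0.00
R3 (z=74.0): ¬cold=1−0.53=0.47, few=0.61; AND[max(0, a+b−1)] → w = 0.08
R4 (z=61.5): comfortable=0.67, vacant=0.26; AND[max(0, a+b−1)] → w = 0.00
Weighted average = (0.00·77.0 + 0.00·40.0 + 0.08·74.0 + 0.00·61.5) / (0.00 + 0.00 + 0.08 + 0.00)
  = 5.9200 / 0.0800 = 74.000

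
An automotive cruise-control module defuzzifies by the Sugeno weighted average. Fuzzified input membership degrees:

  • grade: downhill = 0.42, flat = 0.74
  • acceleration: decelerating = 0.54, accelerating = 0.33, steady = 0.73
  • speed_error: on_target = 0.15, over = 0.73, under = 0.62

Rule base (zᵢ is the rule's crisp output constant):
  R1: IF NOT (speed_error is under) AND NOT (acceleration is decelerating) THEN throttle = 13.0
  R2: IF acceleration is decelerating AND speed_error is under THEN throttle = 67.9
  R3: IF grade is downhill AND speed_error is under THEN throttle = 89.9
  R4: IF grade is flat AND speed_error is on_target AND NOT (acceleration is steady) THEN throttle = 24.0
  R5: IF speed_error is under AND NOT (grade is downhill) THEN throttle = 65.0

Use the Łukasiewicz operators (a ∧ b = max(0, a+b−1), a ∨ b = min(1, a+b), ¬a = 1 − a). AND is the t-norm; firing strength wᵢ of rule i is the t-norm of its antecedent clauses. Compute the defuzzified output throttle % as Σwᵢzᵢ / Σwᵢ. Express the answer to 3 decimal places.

R1 (z=13.0): ¬under=1−0.62=0.38, ¬decelerating=1−0.54=0.46; AND[max(0, a+b−1)] → w = 0.00
R2 (z=67.9): decelerating=0.54, under=0.62; AND[max(0, a+b−1)] → w = 0.16
R3 (z=89.9): downhill=0.42, under=0.62; AND[max(0, a+b−1)] → w = 0.04
R4 (z=24.0): flat=0.74, on_target=0.15, ¬steady=1−0.73=0.27; AND[max(0, a+b−1)] → w = 0.00
R5 (z=65.0): under=0.62, ¬downhill=1−0.42=0.58; AND[max(0, a+b−1)] → w = 0.20
Weighted average = (0.00·13.0 + 0.16·67.9 + 0.04·89.9 + 0.00·24.0 + 0.20·65.0) / (0.00 + 0.16 + 0.04 + 0.00 + 0.20)
  = 27.4600 / 0.4000 = 68.650

68.650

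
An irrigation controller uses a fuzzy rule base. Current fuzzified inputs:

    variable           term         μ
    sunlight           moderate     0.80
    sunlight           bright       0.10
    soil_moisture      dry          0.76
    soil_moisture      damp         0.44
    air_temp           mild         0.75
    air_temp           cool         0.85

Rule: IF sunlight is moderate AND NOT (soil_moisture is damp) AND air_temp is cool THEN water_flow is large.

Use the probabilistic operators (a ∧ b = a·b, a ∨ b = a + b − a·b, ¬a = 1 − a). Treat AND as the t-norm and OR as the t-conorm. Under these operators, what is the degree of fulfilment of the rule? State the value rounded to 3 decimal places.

0.381

firing strength: moderate=0.80, ¬damp=1−0.44=0.56, cool=0.85; AND[a·b] → w = 0.3808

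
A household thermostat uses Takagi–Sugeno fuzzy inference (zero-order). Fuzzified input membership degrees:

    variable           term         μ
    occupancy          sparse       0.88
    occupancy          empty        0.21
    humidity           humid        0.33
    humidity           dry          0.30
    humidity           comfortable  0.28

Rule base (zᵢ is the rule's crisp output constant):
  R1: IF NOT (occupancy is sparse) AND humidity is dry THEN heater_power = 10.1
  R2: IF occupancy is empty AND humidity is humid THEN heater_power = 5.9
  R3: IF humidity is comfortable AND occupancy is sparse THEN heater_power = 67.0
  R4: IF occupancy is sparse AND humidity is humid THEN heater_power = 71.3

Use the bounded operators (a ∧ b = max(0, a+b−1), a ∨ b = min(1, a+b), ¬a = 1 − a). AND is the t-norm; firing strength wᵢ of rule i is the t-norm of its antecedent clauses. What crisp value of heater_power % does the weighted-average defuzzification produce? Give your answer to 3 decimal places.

R1 (z=10.1): ¬sparse=1−0.88=0.12, dry=0.30; AND[max(0, a+b−1)] → w = 0.00
R2 (z=5.9): empty=0.21, humid=0.33; AND[max(0, a+b−1)] → w = 0.00
R3 (z=67.0): comfortable=0.28, sparse=0.88; AND[max(0, a+b−1)] → w = 0.16
R4 (z=71.3): sparse=0.88, humid=0.33; AND[max(0, a+b−1)] → w = 0.21
Weighted average = (0.00·10.1 + 0.00·5.9 + 0.16·67.0 + 0.21·71.3) / (0.00 + 0.00 + 0.16 + 0.21)
  = 25.6930 / 0.3700 = 69.441

69.441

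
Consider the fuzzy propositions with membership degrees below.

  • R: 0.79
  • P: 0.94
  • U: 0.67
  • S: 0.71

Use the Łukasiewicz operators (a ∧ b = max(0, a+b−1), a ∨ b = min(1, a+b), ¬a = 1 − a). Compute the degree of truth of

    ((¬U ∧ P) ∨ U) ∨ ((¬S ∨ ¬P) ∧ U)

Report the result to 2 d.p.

0.96

¬U = 1 − 0.67 = 0.33
¬U ∧ P = max(0, a+b−1) on (0.33, 0.94) = 0.27
(¬U ∧ P) ∨ U = min(1, a+b) on (0.27, 0.67) = 0.94
¬S = 1 − 0.71 = 0.29
¬P = 1 − 0.94 = 0.06
¬S ∨ ¬P = min(1, a+b) on (0.29, 0.06) = 0.35
(¬S ∨ ¬P) ∧ U = max(0, a+b−1) on (0.35, 0.67) = 0.02
((¬U ∧ P) ∨ U) ∨ ((¬S ∨ ¬P) ∧ U) = min(1, a+b) on (0.94, 0.02) = 0.96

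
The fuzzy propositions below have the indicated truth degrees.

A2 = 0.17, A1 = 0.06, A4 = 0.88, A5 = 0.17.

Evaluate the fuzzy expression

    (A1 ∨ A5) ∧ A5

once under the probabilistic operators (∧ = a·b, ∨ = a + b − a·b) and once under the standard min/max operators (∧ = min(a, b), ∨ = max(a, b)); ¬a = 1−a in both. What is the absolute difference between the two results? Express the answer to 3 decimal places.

Under probabilistic:
  A1 ∨ A5 = a + b − a·b on (0.0600, 0.1700) = 0.2198
  (A1 ∨ A5) ∧ A5 = a·b on (0.2198, 0.1700) = 0.0374
  → value = 0.0374
Under standard min/max:
  A1 ∨ A5 = max(a, b) on (0.06, 0.17) = 0.17
  (A1 ∨ A5) ∧ A5 = min(a, b) on (0.17, 0.17) = 0.17
  → value = 0.1700
|0.0374 − 0.1700| = 0.133

0.133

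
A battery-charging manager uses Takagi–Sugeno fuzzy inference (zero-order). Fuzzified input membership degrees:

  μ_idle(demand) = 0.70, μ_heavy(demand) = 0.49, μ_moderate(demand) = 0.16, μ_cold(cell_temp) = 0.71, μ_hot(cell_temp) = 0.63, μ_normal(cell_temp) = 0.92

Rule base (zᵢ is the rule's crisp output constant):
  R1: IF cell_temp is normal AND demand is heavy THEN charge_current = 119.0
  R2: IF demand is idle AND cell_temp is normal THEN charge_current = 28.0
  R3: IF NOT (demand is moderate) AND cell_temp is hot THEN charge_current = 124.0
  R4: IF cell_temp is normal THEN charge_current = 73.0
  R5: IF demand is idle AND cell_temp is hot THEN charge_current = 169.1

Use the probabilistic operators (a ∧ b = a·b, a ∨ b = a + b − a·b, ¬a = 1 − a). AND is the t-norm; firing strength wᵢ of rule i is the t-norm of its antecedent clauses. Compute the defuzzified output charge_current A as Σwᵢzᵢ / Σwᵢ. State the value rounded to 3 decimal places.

93.478

R1 (z=119.0): normal=0.92, heavy=0.49; AND[a·b] → w = 0.4508
R2 (z=28.0): idle=0.70, normal=0.92; AND[a·b] → w = 0.6440
R3 (z=124.0): ¬moderate=1−0.16=0.84, hot=0.63; AND[a·b] → w = 0.5292
R4 (z=73.0): normal=0.92 → w = 0.9200
R5 (z=169.1): idle=0.70, hot=0.63; AND[a·b] → w = 0.4410
Weighted average = (0.4508·119.0 + 0.6440·28.0 + 0.5292·124.0 + 0.9200·73.0 + 0.4410·169.1) / (0.4508 + 0.6440 + 0.5292 + 0.9200 + 0.4410)
  = 279.0311 / 2.9850 = 93.478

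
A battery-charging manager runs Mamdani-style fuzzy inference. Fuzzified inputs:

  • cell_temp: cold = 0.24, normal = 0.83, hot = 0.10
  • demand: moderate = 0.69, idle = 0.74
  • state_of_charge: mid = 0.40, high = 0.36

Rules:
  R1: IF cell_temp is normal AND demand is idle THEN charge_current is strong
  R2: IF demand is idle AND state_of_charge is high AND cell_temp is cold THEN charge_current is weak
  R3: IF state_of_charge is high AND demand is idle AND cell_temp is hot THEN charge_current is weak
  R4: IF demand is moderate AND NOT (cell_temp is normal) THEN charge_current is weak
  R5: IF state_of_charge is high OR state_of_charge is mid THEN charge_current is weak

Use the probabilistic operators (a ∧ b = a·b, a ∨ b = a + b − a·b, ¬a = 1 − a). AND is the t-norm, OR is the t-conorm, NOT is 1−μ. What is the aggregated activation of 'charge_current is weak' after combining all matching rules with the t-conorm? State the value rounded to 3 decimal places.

0.691

R1: normal=0.83, idle=0.74; AND[a·b] → w = 0.6142
R2: idle=0.74, high=0.36, cold=0.24; AND[a·b] → w = 0.0639
R3: high=0.36, idle=0.74, hot=0.10; AND[a·b] → w = 0.0266
R4: moderate=0.69, ¬normal=1−0.83=0.17; AND[a·b] → w = 0.1173
R5: high=0.36, mid=0.40; OR[a + b − a·b] → w = 0.6160
Rules with consequent 'weak': {R2, R3, R4, R5} → strengths 0.0639, 0.0266, 0.1173, 0.6160
Aggregate via t-conorm [a + b − a·b]: 0.6912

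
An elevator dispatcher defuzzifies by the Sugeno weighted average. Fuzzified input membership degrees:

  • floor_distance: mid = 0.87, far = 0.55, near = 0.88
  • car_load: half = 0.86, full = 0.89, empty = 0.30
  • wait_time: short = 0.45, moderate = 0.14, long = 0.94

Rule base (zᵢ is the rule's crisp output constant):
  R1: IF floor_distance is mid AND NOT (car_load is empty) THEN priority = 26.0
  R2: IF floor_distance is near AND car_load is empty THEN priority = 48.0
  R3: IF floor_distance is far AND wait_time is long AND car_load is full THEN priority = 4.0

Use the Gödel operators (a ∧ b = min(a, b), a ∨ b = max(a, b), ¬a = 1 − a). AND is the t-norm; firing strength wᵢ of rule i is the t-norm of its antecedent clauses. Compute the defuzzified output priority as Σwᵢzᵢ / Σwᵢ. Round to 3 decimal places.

R1 (z=26.0): mid=0.87, ¬empty=1−0.30=0.70; AND[min(a, b)] → w = 0.70
R2 (z=48.0): near=0.88, empty=0.30; AND[min(a, b)] → w = 0.30
R3 (z=4.0): far=0.55, long=0.94, full=0.89; AND[min(a, b)] → w = 0.55
Weighted average = (0.70·26.0 + 0.30·48.0 + 0.55·4.0) / (0.70 + 0.30 + 0.55)
  = 34.8000 / 1.5500 = 22.452

22.452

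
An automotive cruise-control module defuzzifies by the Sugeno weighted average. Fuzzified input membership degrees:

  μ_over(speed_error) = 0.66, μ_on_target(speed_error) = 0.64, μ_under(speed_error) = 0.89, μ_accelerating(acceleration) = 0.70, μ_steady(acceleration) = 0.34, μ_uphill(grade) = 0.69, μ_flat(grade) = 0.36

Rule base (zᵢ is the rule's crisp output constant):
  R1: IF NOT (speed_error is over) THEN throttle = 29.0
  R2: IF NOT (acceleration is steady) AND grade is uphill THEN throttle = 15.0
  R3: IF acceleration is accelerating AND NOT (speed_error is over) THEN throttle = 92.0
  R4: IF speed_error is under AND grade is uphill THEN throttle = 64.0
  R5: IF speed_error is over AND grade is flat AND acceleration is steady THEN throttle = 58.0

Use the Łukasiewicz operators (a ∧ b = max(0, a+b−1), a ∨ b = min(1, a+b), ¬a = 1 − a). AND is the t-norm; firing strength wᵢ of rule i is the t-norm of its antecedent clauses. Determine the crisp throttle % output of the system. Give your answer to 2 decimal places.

R1 (z=29.0): ¬over=1−0.66=0.34 → w = 0.34
R2 (z=15.0): ¬steady=1−0.34=0.66, uphill=0.69; AND[max(0, a+b−1)] → w = 0.35
R3 (z=92.0): accelerating=0.70, ¬over=1−0.66=0.34; AND[max(0, a+b−1)] → w = 0.04
R4 (z=64.0): under=0.89, uphill=0.69; AND[max(0, a+b−1)] → w = 0.58
R5 (z=58.0): over=0.66, flat=0.36, steady=0.34; AND[max(0, a+b−1)] → w = 0.00
Weighted average = (0.34·29.0 + 0.35·15.0 + 0.04·92.0 + 0.58·64.0 + 0.00·58.0) / (0.34 + 0.35 + 0.04 + 0.58 + 0.00)
  = 55.9100 / 1.3100 = 42.68

42.68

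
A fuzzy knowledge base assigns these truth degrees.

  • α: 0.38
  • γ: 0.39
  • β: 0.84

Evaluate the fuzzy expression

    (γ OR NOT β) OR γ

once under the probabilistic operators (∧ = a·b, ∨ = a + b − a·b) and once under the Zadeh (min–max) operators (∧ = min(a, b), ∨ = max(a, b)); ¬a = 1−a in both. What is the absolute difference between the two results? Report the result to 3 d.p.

0.297

Under probabilistic:
  NOT β = 1 − 0.8400 = 0.1600
  γ OR NOT β = a + b − a·b on (0.3900, 0.1600) = 0.4876
  (γ OR NOT β) OR γ = a + b − a·b on (0.4876, 0.3900) = 0.6874
  → value = 0.6874
Under Zadeh (min–max):
  NOT β = 1 − 0.84 = 0.16
  γ OR NOT β = max(a, b) on (0.39, 0.16) = 0.39
  (γ OR NOT β) OR γ = max(a, b) on (0.39, 0.39) = 0.39
  → value = 0.3900
|0.6874 − 0.3900| = 0.297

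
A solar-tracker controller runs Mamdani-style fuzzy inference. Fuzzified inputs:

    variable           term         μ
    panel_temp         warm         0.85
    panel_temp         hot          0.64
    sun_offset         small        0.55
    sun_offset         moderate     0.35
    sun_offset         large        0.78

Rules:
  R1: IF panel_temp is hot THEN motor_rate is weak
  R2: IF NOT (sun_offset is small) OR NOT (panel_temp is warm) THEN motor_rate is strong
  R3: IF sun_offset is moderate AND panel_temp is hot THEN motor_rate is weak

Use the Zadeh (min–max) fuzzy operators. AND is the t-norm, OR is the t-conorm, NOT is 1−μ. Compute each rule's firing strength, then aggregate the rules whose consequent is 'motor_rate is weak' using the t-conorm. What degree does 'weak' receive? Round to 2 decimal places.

0.64

R1: hot=0.64 → w = 0.64
R2: ¬small=1−0.55=0.45, ¬warm=1−0.85=0.15; OR[max(a, b)] → w = 0.45
R3: moderate=0.35, hot=0.64; AND[min(a, b)] → w = 0.35
Rules with consequent 'weak': {R1, R3} → strengths 0.64, 0.35
Aggregate via t-conorm [max(a, b)]: 0.64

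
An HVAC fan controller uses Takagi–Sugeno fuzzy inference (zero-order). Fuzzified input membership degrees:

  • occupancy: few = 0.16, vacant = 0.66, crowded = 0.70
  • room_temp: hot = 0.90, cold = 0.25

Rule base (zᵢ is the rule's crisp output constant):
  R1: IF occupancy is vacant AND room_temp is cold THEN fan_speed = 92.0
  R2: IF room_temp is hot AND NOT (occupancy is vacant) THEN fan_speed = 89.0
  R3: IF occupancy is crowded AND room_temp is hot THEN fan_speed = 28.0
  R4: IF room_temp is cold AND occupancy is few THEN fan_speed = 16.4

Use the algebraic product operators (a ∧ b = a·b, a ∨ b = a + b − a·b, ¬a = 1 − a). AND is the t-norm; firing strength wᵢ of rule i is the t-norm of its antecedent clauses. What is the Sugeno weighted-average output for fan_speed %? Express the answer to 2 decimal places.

R1 (z=92.0): vacant=0.66, cold=0.25; AND[a·b] → w = 0.1650
R2 (z=89.0): hot=0.90, ¬vacant=1−0.66=0.34; AND[a·b] → w = 0.3060
R3 (z=28.0): crowded=0.70, hot=0.90; AND[a·b] → w = 0.6300
R4 (z=16.4): cold=0.25, few=0.16; AND[a·b] → w = 0.0400
Weighted average = (0.1650·92.0 + 0.3060·89.0 + 0.6300·28.0 + 0.0400·16.4) / (0.1650 + 0.3060 + 0.6300 + 0.0400)
  = 60.7100 / 1.1410 = 53.21

53.21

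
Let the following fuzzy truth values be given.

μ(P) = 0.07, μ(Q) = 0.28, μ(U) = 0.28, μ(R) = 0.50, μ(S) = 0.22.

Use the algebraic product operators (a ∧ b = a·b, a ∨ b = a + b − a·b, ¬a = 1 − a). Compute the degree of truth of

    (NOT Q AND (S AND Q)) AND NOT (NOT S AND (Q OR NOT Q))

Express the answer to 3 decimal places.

0.017

NOT Q = 1 − 0.2800 = 0.7200
S AND Q = a·b on (0.2200, 0.2800) = 0.0616
NOT Q AND (S AND Q) = a·b on (0.7200, 0.0616) = 0.0444
NOT S = 1 − 0.2200 = 0.7800
NOT Q = 1 − 0.2800 = 0.7200
Q OR NOT Q = a + b − a·b on (0.2800, 0.7200) = 0.7984
NOT S AND (Q OR NOT Q) = a·b on (0.7800, 0.7984) = 0.6228
NOT (NOT S AND (Q OR NOT Q)) = 1 − 0.6228 = 0.3772
(NOT Q AND (S AND Q)) AND NOT (NOT S AND (Q OR NOT Q)) = a·b on (0.0444, 0.3772) = 0.0167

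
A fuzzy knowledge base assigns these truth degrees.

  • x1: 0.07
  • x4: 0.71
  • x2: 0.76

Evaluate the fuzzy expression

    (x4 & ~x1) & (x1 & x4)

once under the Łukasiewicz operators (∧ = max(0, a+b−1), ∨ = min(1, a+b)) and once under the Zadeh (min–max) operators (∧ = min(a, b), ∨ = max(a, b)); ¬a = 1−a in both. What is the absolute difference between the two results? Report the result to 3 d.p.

Under Łukasiewicz:
  ~x1 = 1 − 0.07 = 0.93
  x4 & ~x1 = max(0, a+b−1) on (0.71, 0.93) = 0.64
  x1 & x4 = max(0, a+b−1) on (0.07, 0.71) = 0.00
  (x4 & ~x1) & (x1 & x4) = max(0, a+b−1) on (0.64, 0.00) = 0.00
  → value = 0.0000
Under Zadeh (min–max):
  ~x1 = 1 − 0.07 = 0.93
  x4 & ~x1 = min(a, b) on (0.71, 0.93) = 0.71
  x1 & x4 = min(a, b) on (0.07, 0.71) = 0.07
  (x4 & ~x1) & (x1 & x4) = min(a, b) on (0.71, 0.07) = 0.07
  → value = 0.0700
|0.0000 − 0.0700| = 0.070

0.070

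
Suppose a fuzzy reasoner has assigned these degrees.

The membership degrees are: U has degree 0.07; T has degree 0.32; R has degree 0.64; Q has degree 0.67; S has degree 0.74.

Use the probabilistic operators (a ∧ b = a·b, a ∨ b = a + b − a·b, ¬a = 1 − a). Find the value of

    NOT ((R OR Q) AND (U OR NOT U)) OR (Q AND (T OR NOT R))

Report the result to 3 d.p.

0.488

R OR Q = a + b − a·b on (0.6400, 0.6700) = 0.8812
NOT U = 1 − 0.0700 = 0.9300
U OR NOT U = a + b − a·b on (0.0700, 0.9300) = 0.9349
(R OR Q) AND (U OR NOT U) = a·b on (0.8812, 0.9349) = 0.8238
NOT ((R OR Q) AND (U OR NOT U)) = 1 − 0.8238 = 0.1762
NOT R = 1 − 0.6400 = 0.3600
T OR NOT R = a + b − a·b on (0.3200, 0.3600) = 0.5648
Q AND (T OR NOT R) = a·b on (0.6700, 0.5648) = 0.3784
NOT ((R OR Q) AND (U OR NOT U)) OR (Q AND (T OR NOT R)) = a + b − a·b on (0.1762, 0.3784) = 0.4879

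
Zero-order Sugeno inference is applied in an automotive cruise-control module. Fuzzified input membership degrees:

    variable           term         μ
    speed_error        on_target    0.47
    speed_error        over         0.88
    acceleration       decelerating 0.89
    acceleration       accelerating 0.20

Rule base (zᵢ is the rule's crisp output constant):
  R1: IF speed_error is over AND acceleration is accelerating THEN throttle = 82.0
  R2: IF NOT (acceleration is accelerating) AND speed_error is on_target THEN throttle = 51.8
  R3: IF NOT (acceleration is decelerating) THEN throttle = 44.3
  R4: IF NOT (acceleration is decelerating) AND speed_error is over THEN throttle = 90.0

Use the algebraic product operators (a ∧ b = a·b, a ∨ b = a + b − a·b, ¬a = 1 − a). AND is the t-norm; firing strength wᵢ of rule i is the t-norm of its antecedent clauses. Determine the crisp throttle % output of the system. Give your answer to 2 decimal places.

R1 (z=82.0): over=0.88, accelerating=0.20; AND[a·b] → w = 0.1760
R2 (z=51.8): ¬accelerating=1−0.20=0.80, on_target=0.47; AND[a·b] → w = 0.3760
R3 (z=44.3): ¬decelerating=1−0.89=0.11 → w = 0.1100
R4 (z=90.0): ¬decelerating=1−0.89=0.11, over=0.88; AND[a·b] → w = 0.0968
Weighted average = (0.1760·82.0 + 0.3760·51.8 + 0.1100·44.3 + 0.0968·90.0) / (0.1760 + 0.3760 + 0.1100 + 0.0968)
  = 47.4938 / 0.7588 = 62.59

62.59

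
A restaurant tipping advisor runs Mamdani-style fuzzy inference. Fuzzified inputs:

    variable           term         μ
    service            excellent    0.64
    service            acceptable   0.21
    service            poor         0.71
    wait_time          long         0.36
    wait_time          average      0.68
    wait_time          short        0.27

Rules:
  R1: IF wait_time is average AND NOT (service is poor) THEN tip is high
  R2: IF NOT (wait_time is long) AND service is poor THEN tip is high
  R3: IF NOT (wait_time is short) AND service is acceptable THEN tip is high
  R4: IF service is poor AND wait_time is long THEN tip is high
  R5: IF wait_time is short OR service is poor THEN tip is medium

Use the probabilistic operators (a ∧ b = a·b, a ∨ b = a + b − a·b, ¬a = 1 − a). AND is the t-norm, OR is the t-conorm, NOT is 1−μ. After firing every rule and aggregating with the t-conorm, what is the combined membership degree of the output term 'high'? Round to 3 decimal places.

R1: average=0.68, ¬poor=1−0.71=0.29; AND[a·b] → w = 0.1972
R2: ¬long=1−0.36=0.64, poor=0.71; AND[a·b] → w = 0.4544
R3: ¬short=1−0.27=0.73, acceptable=0.21; AND[a·b] → w = 0.1533
R4: poor=0.71, long=0.36; AND[a·b] → w = 0.2556
R5: short=0.27, poor=0.71; OR[a + b − a·b] → w = 0.7883
Rules with consequent 'high': {R1, R2, R3, R4} → strengths 0.1972, 0.4544, 0.1533, 0.2556
Aggregate via t-conorm [a + b − a·b]: 0.7239

0.724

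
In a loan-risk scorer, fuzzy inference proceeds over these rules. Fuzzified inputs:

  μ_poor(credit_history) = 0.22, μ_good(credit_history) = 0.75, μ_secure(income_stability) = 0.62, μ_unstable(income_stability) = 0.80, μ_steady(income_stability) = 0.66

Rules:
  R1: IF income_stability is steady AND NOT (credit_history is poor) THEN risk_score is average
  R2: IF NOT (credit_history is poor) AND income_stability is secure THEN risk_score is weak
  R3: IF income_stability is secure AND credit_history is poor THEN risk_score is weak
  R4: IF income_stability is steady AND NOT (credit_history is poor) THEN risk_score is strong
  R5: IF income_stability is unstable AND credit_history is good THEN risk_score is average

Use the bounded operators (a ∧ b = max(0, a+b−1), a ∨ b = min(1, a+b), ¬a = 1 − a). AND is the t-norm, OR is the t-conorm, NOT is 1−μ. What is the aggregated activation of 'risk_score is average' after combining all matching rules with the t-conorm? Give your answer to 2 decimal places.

R1: steady=0.66, ¬poor=1−0.22=0.78; AND[max(0, a+b−1)] → w = 0.44
R2: ¬poor=1−0.22=0.78, secure=0.62; AND[max(0, a+b−1)] → w = 0.40
R3: secure=0.62, poor=0.22; AND[max(0, a+b−1)] → w = 0.00
R4: steady=0.66, ¬poor=1−0.22=0.78; AND[max(0, a+b−1)] → w = 0.44
R5: unstable=0.80, good=0.75; AND[max(0, a+b−1)] → w = 0.55
Rules with consequent 'average': {R1, R5} → strengths 0.44, 0.55
Aggregate via t-conorm [min(1, a+b)]: 0.99

0.99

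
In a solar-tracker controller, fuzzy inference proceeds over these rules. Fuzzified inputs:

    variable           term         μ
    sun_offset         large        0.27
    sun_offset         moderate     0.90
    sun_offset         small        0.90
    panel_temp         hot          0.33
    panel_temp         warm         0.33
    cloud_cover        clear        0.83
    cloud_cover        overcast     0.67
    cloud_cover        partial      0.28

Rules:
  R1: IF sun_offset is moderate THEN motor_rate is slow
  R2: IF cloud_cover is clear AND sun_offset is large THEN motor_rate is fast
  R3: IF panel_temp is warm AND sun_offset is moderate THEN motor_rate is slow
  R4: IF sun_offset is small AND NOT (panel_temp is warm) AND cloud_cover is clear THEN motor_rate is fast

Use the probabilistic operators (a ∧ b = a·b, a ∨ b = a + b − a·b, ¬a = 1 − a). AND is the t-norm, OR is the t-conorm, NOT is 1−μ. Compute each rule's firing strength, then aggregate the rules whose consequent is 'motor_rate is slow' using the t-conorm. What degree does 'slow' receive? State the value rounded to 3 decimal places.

R1: moderate=0.90 → w = 0.9000
R2: clear=0.83, large=0.27; AND[a·b] → w = 0.2241
R3: warm=0.33, moderate=0.90; AND[a·b] → w = 0.2970
R4: small=0.90, ¬warm=1−0.33=0.67, clear=0.83; AND[a·b] → w = 0.5005
Rules with consequent 'slow': {R1, R3} → strengths 0.9000, 0.2970
Aggregate via t-conorm [a + b − a·b]: 0.9297

0.930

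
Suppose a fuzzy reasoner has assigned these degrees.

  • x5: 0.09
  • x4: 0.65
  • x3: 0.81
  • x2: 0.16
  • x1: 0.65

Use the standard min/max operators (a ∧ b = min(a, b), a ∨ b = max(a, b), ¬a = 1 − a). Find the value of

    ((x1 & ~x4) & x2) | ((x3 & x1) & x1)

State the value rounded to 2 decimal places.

0.65

~x4 = 1 − 0.65 = 0.35
x1 & ~x4 = min(a, b) on (0.65, 0.35) = 0.35
(x1 & ~x4) & x2 = min(a, b) on (0.35, 0.16) = 0.16
x3 & x1 = min(a, b) on (0.81, 0.65) = 0.65
(x3 & x1) & x1 = min(a, b) on (0.65, 0.65) = 0.65
((x1 & ~x4) & x2) | ((x3 & x1) & x1) = max(a, b) on (0.16, 0.65) = 0.65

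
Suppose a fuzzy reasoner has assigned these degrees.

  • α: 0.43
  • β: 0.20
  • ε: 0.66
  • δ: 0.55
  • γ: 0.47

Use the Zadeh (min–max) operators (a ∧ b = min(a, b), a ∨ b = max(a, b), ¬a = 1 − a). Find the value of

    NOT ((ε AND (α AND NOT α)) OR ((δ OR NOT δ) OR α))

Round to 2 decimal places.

NOT α = 1 − 0.43 = 0.57
α AND NOT α = min(a, b) on (0.43, 0.57) = 0.43
ε AND (α AND NOT α) = min(a, b) on (0.66, 0.43) = 0.43
NOT δ = 1 − 0.55 = 0.45
δ OR NOT δ = max(a, b) on (0.55, 0.45) = 0.55
(δ OR NOT δ) OR α = max(a, b) on (0.55, 0.43) = 0.55
(ε AND (α AND NOT α)) OR ((δ OR NOT δ) OR α) = max(a, b) on (0.43, 0.55) = 0.55
NOT ((ε AND (α AND NOT α)) OR ((δ OR NOT δ) OR α)) = 1 − 0.55 = 0.45

0.45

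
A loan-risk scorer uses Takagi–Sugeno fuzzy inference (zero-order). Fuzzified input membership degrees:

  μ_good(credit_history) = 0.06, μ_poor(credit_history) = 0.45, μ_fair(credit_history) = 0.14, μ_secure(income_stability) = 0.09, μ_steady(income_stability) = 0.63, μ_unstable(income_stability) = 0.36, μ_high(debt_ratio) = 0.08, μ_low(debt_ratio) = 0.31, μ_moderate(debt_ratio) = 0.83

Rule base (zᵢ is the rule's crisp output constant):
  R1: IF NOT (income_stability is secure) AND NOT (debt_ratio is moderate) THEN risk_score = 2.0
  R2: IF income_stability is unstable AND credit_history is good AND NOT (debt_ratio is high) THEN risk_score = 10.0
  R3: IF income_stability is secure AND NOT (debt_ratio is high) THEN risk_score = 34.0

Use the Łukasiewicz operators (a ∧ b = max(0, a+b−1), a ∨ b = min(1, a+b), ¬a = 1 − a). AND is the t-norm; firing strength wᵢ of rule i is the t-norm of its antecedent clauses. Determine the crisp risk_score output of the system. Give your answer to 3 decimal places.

5.556

R1 (z=2.0): ¬secure=1−0.09=0.91, ¬moderate=1−0.83=0.17; AND[max(0, a+b−1)] → w = 0.08
R2 (z=10.0): unstable=0.36, good=0.06, ¬high=1−0.08=0.92; AND[max(0, a+b−1)] → w = 0.00
R3 (z=34.0): secure=0.09, ¬high=1−0.08=0.92; AND[max(0, a+b−1)] → w = 0.01
Weighted average = (0.08·2.0 + 0.00·10.0 + 0.01·34.0) / (0.08 + 0.00 + 0.01)
  = 0.5000 / 0.0900 = 5.556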